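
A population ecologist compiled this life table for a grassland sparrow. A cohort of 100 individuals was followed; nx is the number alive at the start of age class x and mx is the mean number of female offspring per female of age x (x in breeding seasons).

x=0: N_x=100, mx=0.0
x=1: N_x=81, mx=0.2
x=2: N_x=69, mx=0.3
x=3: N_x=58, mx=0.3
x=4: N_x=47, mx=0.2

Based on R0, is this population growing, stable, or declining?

declining

lx = nx/n0 = nx/100: 1, 0.81, 0.69, 0.58, 0.47
R0 = Σ lx·mx = 0 + 0.162 + 0.207 + 0.174 + 0.094 = 0.637
R0 < 1, so the population is declining.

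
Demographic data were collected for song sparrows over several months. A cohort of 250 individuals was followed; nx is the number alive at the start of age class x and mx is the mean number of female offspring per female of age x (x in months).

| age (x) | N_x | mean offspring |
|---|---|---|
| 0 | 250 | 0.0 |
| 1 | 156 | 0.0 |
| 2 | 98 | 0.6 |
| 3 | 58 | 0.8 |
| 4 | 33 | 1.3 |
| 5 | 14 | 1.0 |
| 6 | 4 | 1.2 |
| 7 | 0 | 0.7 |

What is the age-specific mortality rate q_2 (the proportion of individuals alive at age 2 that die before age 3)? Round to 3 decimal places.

0.408

lx = nx/n0 = nx/250: 1, 0.624, 0.392, 0.232, 0.132, 0.056, 0.016, 0
q_2 = (l_2 − l_3) / l_2 = (0.392 − 0.232) / 0.392
     = 0.16 / 0.392 = 0.408163… → 0.408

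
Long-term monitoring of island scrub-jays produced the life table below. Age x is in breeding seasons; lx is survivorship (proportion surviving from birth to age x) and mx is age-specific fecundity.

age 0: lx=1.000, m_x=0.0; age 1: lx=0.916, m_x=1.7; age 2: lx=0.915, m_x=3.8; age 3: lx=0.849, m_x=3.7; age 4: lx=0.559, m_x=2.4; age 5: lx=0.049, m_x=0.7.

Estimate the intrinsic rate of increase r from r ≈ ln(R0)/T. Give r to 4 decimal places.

R0 = Σ lx·mx = 0 + 1.5572 + 3.477 + 3.1413 + 1.3416 + 0.0343 = 9.5514
Σ x·lx·mx = 23.473; T = 23.473/9.5514 = 2.45755…
r ≈ ln(R0)/T = ln(9.5514)/2.45755… = 0.918269… → 0.9183

0.9183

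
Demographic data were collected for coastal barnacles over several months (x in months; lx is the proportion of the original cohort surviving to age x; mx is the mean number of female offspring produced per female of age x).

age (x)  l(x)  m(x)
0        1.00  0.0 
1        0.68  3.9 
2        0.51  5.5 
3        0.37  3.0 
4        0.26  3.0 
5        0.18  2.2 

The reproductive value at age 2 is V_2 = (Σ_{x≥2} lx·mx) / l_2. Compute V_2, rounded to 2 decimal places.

lx·mx for x ≥ 2: 2.805, 1.11, 0.78, 0.396 → sum = 5.091
V_2 = 5.091 / l_2 = 5.091 / 0.51 = 9.982353… → 9.98

9.98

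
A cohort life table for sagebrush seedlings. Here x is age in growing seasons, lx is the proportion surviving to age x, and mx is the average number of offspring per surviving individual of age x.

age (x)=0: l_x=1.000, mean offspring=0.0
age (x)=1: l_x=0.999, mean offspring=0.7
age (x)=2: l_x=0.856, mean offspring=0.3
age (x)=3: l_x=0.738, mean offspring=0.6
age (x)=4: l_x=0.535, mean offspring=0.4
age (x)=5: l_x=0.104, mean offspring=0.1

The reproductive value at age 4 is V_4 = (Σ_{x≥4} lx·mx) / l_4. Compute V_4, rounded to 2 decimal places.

lx·mx for x ≥ 4: 0.214, 0.0104 → sum = 0.2244
V_4 = 0.2244 / l_4 = 0.2244 / 0.535 = 0.419439… → 0.42

0.42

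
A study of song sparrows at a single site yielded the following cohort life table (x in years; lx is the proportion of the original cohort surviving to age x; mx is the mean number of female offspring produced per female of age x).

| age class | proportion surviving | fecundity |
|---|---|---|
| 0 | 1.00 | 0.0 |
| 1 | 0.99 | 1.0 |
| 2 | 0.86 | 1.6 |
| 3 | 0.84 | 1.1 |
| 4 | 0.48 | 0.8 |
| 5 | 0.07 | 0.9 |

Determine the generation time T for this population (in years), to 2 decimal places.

lx·mx: 0, 0.99, 1.376, 0.924, 0.384, 0.063 → R0 = 3.737
x·lx·mx: 0, 0.99, 2.752, 2.772, 1.536, 0.315 → Σ = 8.365
T = 8.365 / 3.737 = 2.238427… → 2.24

2.24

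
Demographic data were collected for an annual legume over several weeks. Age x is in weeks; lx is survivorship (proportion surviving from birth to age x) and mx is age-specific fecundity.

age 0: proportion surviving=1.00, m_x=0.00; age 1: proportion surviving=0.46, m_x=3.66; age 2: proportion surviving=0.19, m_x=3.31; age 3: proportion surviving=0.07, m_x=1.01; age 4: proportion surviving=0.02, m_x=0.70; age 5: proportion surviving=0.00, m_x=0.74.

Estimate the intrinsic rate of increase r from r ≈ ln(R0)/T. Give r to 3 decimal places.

R0 = Σ lx·mx = 0 + 1.6836 + 0.6289 + 0.0707 + 0.014 + 0 = 2.3972
Σ x·lx·mx = 3.2095; T = 3.2095/2.3972 = 1.33885…
r ≈ ln(R0)/T = ln(2.3972)/1.33885… = 0.65302… → 0.653

0.653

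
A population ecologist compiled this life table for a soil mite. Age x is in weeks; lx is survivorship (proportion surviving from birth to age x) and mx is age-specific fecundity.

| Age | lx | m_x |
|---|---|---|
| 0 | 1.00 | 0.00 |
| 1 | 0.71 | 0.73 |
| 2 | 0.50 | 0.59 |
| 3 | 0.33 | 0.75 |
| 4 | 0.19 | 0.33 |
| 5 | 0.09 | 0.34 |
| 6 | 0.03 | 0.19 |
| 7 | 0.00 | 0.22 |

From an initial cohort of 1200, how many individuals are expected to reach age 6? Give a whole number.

Expected survivors = N0 · l_6 = 1200 × 0.03 = 36 → 36

36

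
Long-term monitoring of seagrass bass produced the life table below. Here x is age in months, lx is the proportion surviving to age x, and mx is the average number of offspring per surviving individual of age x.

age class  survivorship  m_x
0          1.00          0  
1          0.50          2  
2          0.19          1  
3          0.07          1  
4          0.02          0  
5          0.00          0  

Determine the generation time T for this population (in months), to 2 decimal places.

lx·mx: 0, 1, 0.19, 0.07, 0, 0 → R0 = 1.26
x·lx·mx: 0, 1, 0.38, 0.21, 0, 0 → Σ = 1.59
T = 1.59 / 1.26 = 1.261905… → 1.26

1.26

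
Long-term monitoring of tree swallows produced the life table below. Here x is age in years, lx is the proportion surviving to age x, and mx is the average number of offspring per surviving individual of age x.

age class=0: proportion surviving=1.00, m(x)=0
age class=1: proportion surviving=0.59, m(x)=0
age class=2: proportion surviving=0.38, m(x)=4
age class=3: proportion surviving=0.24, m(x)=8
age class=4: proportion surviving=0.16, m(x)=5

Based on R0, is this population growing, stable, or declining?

R0 = Σ lx·mx = 0 + 0 + 1.52 + 1.92 + 0.8 = 4.24
R0 > 1, so the population is growing.

growing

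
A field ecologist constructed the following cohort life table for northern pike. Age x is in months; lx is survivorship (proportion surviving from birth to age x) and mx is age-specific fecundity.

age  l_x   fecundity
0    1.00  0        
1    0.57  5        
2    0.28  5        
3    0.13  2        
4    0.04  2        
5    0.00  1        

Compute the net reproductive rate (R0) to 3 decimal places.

4.590

lx·mx by age: 0, 2.85, 1.4, 0.26, 0.08, 0
R0 = Σ lx·mx = 4.59 → 4.590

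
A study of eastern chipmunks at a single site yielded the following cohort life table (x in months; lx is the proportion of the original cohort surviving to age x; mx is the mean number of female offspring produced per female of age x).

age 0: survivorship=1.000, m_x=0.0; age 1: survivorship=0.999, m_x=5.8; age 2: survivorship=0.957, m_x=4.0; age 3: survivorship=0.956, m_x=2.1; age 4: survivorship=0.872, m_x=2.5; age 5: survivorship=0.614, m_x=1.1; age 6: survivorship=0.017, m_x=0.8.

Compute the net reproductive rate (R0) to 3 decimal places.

14.499

lx·mx by age: 0, 5.7942, 3.828, 2.0076, 2.18, 0.6754, 0.0136
R0 = Σ lx·mx = 14.4988 → 14.499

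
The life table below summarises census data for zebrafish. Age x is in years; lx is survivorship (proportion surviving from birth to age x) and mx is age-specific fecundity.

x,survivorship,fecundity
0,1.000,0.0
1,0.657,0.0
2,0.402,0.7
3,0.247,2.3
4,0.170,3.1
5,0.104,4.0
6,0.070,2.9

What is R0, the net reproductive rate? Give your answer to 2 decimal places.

2.00

lx·mx by age: 0, 0, 0.2814, 0.5681, 0.527, 0.416, 0.203
R0 = Σ lx·mx = 1.9955 → 2.00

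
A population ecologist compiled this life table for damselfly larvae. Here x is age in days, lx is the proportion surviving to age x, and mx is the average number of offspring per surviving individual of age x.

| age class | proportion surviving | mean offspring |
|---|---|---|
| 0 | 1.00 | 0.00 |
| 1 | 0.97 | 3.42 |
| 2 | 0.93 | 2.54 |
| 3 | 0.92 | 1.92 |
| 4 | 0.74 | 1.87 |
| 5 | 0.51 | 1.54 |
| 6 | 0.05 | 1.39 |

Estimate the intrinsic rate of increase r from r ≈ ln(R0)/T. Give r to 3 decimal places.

R0 = Σ lx·mx = 0 + 3.3174 + 2.3622 + 1.7664 + 1.3838 + 0.7854 + 0.0695 = 9.6847
Σ x·lx·mx = 23.2202; T = 23.2202/9.6847 = 2.39762…
r ≈ ln(R0)/T = ln(9.6847)/2.39762… = 0.947… → 0.947

0.947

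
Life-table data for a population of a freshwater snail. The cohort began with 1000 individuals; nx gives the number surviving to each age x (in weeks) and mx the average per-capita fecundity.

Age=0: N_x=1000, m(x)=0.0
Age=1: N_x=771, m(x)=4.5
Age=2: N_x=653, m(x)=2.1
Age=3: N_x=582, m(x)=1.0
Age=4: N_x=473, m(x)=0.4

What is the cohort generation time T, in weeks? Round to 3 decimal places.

1.553

lx = nx/n0 = nx/1000: 1, 0.771, 0.653, 0.582, 0.473
lx·mx: 0, 3.4695, 1.3713, 0.582, 0.1892 → R0 = 5.612
x·lx·mx: 0, 3.4695, 2.7426, 1.746, 0.7568 → Σ = 8.7149
T = 8.7149 / 5.612 = 1.552904… → 1.553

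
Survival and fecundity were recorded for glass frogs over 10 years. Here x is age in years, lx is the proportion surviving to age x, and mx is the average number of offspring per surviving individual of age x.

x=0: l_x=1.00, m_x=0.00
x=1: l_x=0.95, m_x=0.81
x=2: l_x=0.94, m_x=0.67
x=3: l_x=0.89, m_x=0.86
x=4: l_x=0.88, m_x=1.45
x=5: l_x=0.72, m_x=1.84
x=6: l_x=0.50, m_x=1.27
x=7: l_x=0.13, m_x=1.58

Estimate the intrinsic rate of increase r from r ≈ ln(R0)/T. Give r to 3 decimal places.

R0 = Σ lx·mx = 0 + 0.7695 + 0.6298 + 0.7654 + 1.276 + 1.3248 + 0.635 + 0.2054 = 5.6059
Σ x·lx·mx = 21.3011; T = 21.3011/5.6059 = 3.79976…
r ≈ ln(R0)/T = ln(5.6059)/3.79976… = 0.45366… → 0.454

0.454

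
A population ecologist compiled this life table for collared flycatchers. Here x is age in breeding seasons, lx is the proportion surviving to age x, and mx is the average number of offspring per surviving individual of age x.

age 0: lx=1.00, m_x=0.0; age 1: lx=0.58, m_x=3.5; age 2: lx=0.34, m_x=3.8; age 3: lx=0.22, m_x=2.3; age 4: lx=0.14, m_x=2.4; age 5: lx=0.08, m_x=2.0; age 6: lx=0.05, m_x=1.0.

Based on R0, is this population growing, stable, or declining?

R0 = Σ lx·mx = 0 + 2.03 + 1.292 + 0.506 + 0.336 + 0.16 + 0.05 = 4.374
R0 > 1, so the population is growing.

growing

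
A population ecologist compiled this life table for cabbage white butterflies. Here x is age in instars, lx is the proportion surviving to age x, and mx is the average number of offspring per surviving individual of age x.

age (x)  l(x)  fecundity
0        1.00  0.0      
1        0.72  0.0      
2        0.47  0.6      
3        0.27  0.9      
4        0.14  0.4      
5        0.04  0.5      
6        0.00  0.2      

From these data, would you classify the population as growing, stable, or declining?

declining

R0 = Σ lx·mx = 0 + 0 + 0.282 + 0.243 + 0.056 + 0.02 + 0 = 0.601
R0 < 1, so the population is declining.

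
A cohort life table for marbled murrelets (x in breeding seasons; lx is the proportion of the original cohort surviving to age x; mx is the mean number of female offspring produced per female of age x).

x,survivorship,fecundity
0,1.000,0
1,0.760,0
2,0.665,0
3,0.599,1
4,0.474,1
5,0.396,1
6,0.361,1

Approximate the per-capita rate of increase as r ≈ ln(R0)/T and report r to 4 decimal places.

0.1411

R0 = Σ lx·mx = 0 + 0 + 0 + 0.599 + 0.474 + 0.396 + 0.361 = 1.83
Σ x·lx·mx = 7.839; T = 7.839/1.83 = 4.28361…
r ≈ ln(R0)/T = ln(1.83)/4.28361… = 0.141076… → 0.1411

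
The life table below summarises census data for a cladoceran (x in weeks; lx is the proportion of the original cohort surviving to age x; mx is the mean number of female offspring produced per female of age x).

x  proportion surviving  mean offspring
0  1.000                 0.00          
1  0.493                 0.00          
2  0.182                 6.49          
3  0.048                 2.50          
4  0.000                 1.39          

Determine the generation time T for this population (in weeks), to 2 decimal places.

lx·mx: 0, 0, 1.18118, 0.12, 0 → R0 = 1.30118
x·lx·mx: 0, 0, 2.36236, 0.36, 0 → Σ = 2.72236
T = 2.72236 / 1.30118 = 2.092224… → 2.09

2.09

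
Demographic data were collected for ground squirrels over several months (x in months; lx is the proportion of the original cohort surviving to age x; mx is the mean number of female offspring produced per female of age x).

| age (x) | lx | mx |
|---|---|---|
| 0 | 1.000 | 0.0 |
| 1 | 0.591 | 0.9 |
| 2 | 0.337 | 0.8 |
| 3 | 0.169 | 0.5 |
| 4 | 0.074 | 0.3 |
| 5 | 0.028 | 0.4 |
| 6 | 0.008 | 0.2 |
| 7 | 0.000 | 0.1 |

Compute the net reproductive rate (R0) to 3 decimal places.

0.921

lx·mx by age: 0, 0.5319, 0.2696, 0.0845, 0.0222, 0.0112, 0.0016, 0
R0 = Σ lx·mx = 0.921 → 0.921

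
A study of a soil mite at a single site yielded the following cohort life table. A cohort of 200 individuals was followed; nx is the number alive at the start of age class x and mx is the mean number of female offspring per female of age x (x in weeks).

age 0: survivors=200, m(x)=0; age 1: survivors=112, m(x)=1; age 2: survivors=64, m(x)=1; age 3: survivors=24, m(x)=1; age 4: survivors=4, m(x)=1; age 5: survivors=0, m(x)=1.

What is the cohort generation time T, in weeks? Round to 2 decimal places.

lx = nx/n0 = nx/200: 1, 0.56, 0.32, 0.12, 0.02, 0
lx·mx: 0, 0.56, 0.32, 0.12, 0.02, 0 → R0 = 1.02
x·lx·mx: 0, 0.56, 0.64, 0.36, 0.08, 0 → Σ = 1.64
T = 1.64 / 1.02 = 1.607843… → 1.61

1.61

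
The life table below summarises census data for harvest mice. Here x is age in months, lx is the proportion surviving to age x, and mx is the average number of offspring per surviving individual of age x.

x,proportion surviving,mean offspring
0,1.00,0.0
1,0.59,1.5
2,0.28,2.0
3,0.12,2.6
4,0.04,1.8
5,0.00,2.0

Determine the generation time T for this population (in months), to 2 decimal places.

1.77

lx·mx: 0, 0.885, 0.56, 0.312, 0.072, 0 → R0 = 1.829
x·lx·mx: 0, 0.885, 1.12, 0.936, 0.288, 0 → Σ = 3.229
T = 3.229 / 1.829 = 1.765446… → 1.77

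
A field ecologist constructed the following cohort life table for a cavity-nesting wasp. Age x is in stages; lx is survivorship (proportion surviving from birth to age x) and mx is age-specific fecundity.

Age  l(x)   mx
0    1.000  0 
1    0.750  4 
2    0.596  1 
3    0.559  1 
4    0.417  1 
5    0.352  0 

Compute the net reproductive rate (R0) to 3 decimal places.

4.572

lx·mx by age: 0, 3, 0.596, 0.559, 0.417, 0
R0 = Σ lx·mx = 4.572 → 4.572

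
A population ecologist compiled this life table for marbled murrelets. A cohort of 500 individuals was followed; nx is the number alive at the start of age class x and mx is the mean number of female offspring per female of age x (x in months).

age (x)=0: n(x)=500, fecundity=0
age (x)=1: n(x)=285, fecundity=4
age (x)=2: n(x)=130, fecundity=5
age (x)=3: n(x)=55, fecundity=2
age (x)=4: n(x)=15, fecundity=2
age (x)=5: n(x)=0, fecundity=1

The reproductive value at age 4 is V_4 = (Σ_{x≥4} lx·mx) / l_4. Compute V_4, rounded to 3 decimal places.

lx = nx/n0 = nx/500: 1, 0.57, 0.26, 0.11, 0.03, 0
lx·mx for x ≥ 4: 0.06, 0 → sum = 0.06
V_4 = 0.06 / l_4 = 0.06 / 0.03 = 2 → 2.000

2.000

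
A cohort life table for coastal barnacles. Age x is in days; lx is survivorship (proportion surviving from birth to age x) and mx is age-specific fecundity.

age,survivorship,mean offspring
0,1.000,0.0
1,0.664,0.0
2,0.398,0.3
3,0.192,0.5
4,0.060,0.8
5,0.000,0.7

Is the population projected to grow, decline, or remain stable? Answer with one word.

declining

R0 = Σ lx·mx = 0 + 0 + 0.1194 + 0.096 + 0.048 + 0 = 0.2634
R0 < 1, so the population is declining.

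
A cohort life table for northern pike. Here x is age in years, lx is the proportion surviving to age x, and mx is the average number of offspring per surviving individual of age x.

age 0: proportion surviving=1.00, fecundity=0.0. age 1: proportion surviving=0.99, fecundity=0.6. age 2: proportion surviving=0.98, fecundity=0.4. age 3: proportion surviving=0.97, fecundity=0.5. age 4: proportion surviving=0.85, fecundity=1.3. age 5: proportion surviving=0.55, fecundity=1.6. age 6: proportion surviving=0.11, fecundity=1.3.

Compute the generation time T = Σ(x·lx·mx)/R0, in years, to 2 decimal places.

lx·mx: 0, 0.594, 0.392, 0.485, 1.105, 0.88, 0.143 → R0 = 3.599
x·lx·mx: 0, 0.594, 0.784, 1.455, 4.42, 4.4, 0.858 → Σ = 12.511
T = 12.511 / 3.599 = 3.476243… → 3.48

3.48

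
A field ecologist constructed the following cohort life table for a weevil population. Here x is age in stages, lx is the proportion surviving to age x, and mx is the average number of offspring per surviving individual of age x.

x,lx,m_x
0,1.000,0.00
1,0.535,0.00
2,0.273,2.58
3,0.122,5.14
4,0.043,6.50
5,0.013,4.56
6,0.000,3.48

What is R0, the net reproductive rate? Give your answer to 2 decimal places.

lx·mx by age: 0, 0, 0.70434, 0.62708, 0.2795, 0.05928, 0
R0 = Σ lx·mx = 1.6702 → 1.67

1.67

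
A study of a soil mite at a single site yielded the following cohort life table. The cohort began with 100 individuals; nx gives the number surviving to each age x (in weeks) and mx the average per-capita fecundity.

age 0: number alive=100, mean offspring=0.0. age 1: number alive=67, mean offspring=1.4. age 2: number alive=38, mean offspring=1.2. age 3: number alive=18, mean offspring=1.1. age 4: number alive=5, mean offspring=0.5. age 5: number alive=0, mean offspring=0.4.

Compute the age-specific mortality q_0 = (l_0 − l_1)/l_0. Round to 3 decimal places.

0.330

lx = nx/n0 = nx/100: 1, 0.67, 0.38, 0.18, 0.05, 0
q_0 = (l_0 − l_1) / l_0 = (1 − 0.67) / 1
     = 0.33 / 1 = 0.33 → 0.330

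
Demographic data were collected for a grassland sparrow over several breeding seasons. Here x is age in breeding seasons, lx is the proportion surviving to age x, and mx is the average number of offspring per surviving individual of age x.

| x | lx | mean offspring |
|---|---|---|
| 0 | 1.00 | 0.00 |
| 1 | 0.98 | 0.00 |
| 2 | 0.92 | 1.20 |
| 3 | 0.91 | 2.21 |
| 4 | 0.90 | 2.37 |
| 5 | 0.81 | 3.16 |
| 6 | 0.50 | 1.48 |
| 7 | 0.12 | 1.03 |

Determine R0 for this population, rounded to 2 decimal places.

lx·mx by age: 0, 0, 1.104, 2.0111, 2.133, 2.5596, 0.74, 0.1236
R0 = Σ lx·mx = 8.6713 → 8.67

8.67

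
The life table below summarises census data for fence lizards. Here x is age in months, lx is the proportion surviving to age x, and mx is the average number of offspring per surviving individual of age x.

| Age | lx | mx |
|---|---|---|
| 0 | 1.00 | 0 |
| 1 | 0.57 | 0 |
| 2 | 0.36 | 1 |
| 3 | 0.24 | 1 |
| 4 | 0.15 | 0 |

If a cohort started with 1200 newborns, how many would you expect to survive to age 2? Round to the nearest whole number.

Expected survivors = N0 · l_2 = 1200 × 0.36 = 432 → 432

432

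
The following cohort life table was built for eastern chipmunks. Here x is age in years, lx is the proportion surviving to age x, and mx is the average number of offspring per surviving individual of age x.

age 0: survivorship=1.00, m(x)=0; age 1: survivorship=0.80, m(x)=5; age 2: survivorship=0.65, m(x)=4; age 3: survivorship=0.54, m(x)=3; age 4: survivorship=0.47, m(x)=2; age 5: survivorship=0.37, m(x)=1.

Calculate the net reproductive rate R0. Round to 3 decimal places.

lx·mx by age: 0, 4, 2.6, 1.62, 0.94, 0.37
R0 = Σ lx·mx = 9.53 → 9.530

9.530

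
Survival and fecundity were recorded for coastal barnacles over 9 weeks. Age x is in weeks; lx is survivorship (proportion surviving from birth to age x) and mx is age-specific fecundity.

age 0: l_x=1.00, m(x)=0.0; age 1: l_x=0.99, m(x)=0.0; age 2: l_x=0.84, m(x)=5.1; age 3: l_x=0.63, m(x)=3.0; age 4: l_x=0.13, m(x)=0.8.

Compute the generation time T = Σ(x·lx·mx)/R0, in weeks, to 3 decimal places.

2.334

lx·mx: 0, 0, 4.284, 1.89, 0.104 → R0 = 6.278
x·lx·mx: 0, 0, 8.568, 5.67, 0.416 → Σ = 14.654
T = 14.654 / 6.278 = 2.334183… → 2.334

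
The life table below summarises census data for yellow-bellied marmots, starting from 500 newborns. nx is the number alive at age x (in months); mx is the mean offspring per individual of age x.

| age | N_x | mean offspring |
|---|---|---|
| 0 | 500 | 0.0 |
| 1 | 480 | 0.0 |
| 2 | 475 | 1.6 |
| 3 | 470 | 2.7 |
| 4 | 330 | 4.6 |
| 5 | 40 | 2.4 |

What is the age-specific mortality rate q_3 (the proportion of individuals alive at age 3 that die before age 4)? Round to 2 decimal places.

lx = nx/n0 = nx/500: 1, 0.96, 0.95, 0.94, 0.66, 0.08
q_3 = (l_3 − l_4) / l_3 = (0.94 − 0.66) / 0.94
     = 0.28 / 0.94 = 0.297872… → 0.30

0.30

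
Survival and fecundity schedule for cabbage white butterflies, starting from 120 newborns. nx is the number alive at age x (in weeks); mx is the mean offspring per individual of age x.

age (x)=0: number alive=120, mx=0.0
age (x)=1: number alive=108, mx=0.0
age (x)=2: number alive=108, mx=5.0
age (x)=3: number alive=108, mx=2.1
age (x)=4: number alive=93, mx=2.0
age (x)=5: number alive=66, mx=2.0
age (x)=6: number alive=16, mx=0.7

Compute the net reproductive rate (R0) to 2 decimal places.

9.13

lx = nx/n0 = nx/120: 1, 0.9, 0.9, 0.9, 0.775, 0.55, 0.13333…
lx·mx by age: 0, 0, 4.5, 1.89, 1.55, 1.1, 0.093333…
R0 = Σ lx·mx = 9.133333… → 9.13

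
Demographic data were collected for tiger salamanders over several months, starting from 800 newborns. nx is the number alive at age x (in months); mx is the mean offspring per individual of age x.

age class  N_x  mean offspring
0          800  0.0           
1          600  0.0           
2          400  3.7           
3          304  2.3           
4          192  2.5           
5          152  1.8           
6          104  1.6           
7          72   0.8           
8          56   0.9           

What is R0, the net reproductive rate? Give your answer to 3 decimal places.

lx = nx/n0 = nx/800: 1, 0.75, 0.5, 0.38, 0.24, 0.19, 0.13, 0.09, 0.07
lx·mx by age: 0, 0, 1.85, 0.874, 0.6, 0.342, 0.208, 0.072, 0.063
R0 = Σ lx·mx = 4.009 → 4.009

4.009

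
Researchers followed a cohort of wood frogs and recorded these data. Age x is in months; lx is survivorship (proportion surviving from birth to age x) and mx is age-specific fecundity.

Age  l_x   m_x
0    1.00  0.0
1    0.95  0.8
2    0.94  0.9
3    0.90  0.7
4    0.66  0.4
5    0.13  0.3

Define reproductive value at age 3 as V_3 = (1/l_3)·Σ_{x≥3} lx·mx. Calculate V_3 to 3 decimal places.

1.037

lx·mx for x ≥ 3: 0.63, 0.264, 0.039 → sum = 0.933
V_3 = 0.933 / l_3 = 0.933 / 0.9 = 1.036667… → 1.037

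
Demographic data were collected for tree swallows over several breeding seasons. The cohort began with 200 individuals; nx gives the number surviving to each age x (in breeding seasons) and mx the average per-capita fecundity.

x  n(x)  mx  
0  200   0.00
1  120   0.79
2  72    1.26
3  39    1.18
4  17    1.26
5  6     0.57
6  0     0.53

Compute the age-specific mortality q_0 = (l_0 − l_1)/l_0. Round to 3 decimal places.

0.400

lx = nx/n0 = nx/200: 1, 0.6, 0.36, 0.195, 0.085, 0.03, 0
q_0 = (l_0 − l_1) / l_0 = (1 − 0.6) / 1
     = 0.4 / 1 = 0.4 → 0.400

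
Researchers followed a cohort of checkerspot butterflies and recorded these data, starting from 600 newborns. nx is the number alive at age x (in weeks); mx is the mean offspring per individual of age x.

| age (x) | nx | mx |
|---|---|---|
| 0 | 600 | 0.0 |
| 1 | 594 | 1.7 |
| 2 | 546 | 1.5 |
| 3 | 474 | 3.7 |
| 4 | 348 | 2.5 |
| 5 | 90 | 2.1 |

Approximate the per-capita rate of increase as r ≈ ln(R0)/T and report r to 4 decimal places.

0.7699

lx = nx/n0 = nx/600: 1, 0.99, 0.91, 0.79, 0.58, 0.15
R0 = Σ lx·mx = 0 + 1.683 + 1.365 + 2.923 + 1.45 + 0.315 = 7.736
Σ x·lx·mx = 20.557; T = 20.557/7.736 = 2.65732…
r ≈ ln(R0)/T = ln(7.736)/2.65732… = 0.769906… → 0.7699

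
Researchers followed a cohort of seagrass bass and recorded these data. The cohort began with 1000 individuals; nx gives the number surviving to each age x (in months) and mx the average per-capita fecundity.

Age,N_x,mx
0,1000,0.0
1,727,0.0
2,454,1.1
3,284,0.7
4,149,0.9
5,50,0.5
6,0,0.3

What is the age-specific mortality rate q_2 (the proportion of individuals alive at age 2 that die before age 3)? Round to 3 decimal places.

lx = nx/n0 = nx/1000: 1, 0.727, 0.454, 0.284, 0.149, 0.05, 0
q_2 = (l_2 − l_3) / l_2 = (0.454 − 0.284) / 0.454
     = 0.17 / 0.454 = 0.374449… → 0.374

0.374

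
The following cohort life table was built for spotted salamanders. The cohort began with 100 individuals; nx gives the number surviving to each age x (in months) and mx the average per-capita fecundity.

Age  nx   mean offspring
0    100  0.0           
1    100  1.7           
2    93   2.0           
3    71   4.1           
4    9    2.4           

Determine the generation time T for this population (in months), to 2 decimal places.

2.25

lx = nx/n0 = nx/100: 1, 1, 0.93, 0.71, 0.09
lx·mx: 0, 1.7, 1.86, 2.911, 0.216 → R0 = 6.687
x·lx·mx: 0, 1.7, 3.72, 8.733, 0.864 → Σ = 15.017
T = 15.017 / 6.687 = 2.245701… → 2.25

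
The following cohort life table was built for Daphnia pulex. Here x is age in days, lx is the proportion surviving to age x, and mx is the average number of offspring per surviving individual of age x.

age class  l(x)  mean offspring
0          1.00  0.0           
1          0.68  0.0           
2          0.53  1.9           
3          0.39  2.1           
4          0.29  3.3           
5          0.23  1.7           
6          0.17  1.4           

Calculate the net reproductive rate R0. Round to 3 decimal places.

3.412

lx·mx by age: 0, 0, 1.007, 0.819, 0.957, 0.391, 0.238
R0 = Σ lx·mx = 3.412 → 3.412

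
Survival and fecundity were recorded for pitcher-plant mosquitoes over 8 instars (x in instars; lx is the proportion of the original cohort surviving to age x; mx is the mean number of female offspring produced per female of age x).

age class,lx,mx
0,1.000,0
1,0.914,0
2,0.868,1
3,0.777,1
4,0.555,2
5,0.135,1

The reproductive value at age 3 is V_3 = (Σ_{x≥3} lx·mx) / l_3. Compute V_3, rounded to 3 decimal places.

lx·mx for x ≥ 3: 0.777, 1.11, 0.135 → sum = 2.022
V_3 = 2.022 / l_3 = 2.022 / 0.777 = 2.602317… → 2.602

2.602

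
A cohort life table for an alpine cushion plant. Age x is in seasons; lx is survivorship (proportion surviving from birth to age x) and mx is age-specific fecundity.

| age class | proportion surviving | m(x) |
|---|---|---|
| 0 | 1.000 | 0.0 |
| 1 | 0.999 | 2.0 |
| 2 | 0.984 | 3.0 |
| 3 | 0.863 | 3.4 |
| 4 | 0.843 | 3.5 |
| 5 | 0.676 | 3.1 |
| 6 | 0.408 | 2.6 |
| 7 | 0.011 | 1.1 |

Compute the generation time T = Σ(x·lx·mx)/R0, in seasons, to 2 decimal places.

lx·mx: 0, 1.998, 2.952, 2.9342, 2.9505, 2.0956, 1.0608, 0.0121 → R0 = 14.0032
x·lx·mx: 0, 1.998, 5.904, 8.8026, 11.802, 10.478, 6.3648, 0.0847 → Σ = 45.4341
T = 45.4341 / 14.0032 = 3.244551… → 3.24

3.24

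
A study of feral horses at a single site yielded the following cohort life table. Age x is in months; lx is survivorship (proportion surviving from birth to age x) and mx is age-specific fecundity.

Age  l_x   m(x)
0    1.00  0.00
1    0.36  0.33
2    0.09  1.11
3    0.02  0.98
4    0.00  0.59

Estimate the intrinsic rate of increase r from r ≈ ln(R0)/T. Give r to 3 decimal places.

R0 = Σ lx·mx = 0 + 0.1188 + 0.0999 + 0.0196 + 0 = 0.2383
Σ x·lx·mx = 0.3774; T = 0.3774/0.2383 = 1.58372…
r ≈ ln(R0)/T = ln(0.2383)/1.58372… = -0.90561… → -0.906

-0.906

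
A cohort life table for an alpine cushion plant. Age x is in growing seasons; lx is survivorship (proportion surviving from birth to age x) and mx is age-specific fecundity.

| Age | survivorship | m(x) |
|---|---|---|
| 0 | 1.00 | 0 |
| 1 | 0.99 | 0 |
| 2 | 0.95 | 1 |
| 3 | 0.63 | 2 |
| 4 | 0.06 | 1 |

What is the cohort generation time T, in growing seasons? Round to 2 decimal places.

lx·mx: 0, 0, 0.95, 1.26, 0.06 → R0 = 2.27
x·lx·mx: 0, 0, 1.9, 3.78, 0.24 → Σ = 5.92
T = 5.92 / 2.27 = 2.60793… → 2.61

2.61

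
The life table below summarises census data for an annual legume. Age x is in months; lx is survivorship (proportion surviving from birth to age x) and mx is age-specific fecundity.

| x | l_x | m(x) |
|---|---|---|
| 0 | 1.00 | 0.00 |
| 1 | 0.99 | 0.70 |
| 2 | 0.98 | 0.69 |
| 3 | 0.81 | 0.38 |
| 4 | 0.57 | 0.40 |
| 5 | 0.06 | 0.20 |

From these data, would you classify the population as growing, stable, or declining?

growing

R0 = Σ lx·mx = 0 + 0.693 + 0.6762 + 0.3078 + 0.228 + 0.012 = 1.917
R0 > 1, so the population is growing.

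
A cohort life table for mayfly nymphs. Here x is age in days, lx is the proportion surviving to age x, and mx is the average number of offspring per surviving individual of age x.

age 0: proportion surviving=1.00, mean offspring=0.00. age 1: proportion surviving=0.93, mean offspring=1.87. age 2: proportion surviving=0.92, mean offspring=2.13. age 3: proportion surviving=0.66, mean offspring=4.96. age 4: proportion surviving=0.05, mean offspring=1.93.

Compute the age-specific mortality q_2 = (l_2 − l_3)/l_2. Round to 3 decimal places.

0.283

q_2 = (l_2 − l_3) / l_2 = (0.92 − 0.66) / 0.92
     = 0.26 / 0.92 = 0.282609… → 0.283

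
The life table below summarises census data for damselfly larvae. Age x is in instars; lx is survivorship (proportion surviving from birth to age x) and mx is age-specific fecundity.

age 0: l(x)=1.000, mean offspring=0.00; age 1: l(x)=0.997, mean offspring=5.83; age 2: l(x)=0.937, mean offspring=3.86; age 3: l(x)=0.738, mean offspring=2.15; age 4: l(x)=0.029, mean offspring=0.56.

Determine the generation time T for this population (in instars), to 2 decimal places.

lx·mx: 0, 5.81251, 3.61682, 1.5867, 0.01624 → R0 = 11.03227
x·lx·mx: 0, 5.81251, 7.23364, 4.7601, 0.06496 → Σ = 17.87121
T = 17.87121 / 11.03227 = 1.619903… → 1.62

1.62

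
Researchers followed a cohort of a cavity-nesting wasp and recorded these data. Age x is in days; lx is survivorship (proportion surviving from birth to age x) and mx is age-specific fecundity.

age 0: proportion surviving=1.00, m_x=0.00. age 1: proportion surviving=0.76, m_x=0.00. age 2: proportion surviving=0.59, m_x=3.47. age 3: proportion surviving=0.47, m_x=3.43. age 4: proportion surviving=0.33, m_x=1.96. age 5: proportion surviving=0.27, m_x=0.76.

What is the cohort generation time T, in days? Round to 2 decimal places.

2.78

lx·mx: 0, 0, 2.0473, 1.6121, 0.6468, 0.2052 → R0 = 4.5114
x·lx·mx: 0, 0, 4.0946, 4.8363, 2.5872, 1.026 → Σ = 12.5441
T = 12.5441 / 4.5114 = 2.780534… → 2.78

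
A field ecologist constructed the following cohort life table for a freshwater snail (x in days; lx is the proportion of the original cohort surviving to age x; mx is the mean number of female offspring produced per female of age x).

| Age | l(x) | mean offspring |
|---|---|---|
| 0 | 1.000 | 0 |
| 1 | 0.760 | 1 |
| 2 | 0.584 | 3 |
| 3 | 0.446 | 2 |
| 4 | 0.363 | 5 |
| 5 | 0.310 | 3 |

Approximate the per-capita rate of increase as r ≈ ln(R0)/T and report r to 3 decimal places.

R0 = Σ lx·mx = 0 + 0.76 + 1.752 + 0.892 + 1.815 + 0.93 = 6.149
Σ x·lx·mx = 18.85; T = 18.85/6.149 = 3.06554…
r ≈ ln(R0)/T = ln(6.149)/3.06554… = 0.59249… → 0.592

0.592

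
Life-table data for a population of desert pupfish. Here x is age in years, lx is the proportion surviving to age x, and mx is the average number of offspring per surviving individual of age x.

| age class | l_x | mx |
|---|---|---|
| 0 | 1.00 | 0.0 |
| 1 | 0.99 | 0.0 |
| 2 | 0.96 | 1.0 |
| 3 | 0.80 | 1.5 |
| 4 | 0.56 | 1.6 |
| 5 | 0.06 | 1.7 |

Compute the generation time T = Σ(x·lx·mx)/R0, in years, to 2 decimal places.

lx·mx: 0, 0, 0.96, 1.2, 0.896, 0.102 → R0 = 3.158
x·lx·mx: 0, 0, 1.92, 3.6, 3.584, 0.51 → Σ = 9.614
T = 9.614 / 3.158 = 3.044332… → 3.04

3.04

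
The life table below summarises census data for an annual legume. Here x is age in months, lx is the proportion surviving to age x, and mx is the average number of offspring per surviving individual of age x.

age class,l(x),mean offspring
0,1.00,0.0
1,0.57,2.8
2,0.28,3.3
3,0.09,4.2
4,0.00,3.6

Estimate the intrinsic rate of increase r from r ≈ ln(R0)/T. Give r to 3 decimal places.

R0 = Σ lx·mx = 0 + 1.596 + 0.924 + 0.378 + 0 = 2.898
Σ x·lx·mx = 4.578; T = 4.578/2.898 = 1.57971…
r ≈ ln(R0)/T = ln(2.898)/1.57971… = 0.67355… → 0.674

0.674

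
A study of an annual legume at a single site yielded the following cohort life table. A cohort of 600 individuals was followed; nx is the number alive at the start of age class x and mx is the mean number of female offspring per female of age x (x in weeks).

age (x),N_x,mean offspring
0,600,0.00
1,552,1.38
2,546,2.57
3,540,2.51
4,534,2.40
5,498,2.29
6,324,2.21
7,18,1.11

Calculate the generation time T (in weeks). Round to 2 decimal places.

lx = nx/n0 = nx/600: 1, 0.92, 0.91, 0.9, 0.89, 0.83, 0.54, 0.03
lx·mx: 0, 1.2696, 2.3387, 2.259, 2.136, 1.9007, 1.1934, 0.0333 → R0 = 11.1307
x·lx·mx: 0, 1.2696, 4.6774, 6.777, 8.544, 9.5035, 7.1604, 0.2331 → Σ = 38.165
T = 38.165 / 11.1307 = 3.428805… → 3.43

3.43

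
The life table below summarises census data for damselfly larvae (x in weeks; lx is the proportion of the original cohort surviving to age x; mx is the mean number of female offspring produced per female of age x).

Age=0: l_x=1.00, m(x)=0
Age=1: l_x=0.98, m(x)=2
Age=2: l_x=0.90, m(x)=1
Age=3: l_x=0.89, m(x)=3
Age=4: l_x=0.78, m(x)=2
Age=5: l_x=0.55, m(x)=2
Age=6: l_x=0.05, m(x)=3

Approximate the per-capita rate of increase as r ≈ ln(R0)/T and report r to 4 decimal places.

0.7247

R0 = Σ lx·mx = 0 + 1.96 + 0.9 + 2.67 + 1.56 + 1.1 + 0.15 = 8.34
Σ x·lx·mx = 24.41; T = 24.41/8.34 = 2.92686…
r ≈ ln(R0)/T = ln(8.34)/2.92686… = 0.724689… → 0.7247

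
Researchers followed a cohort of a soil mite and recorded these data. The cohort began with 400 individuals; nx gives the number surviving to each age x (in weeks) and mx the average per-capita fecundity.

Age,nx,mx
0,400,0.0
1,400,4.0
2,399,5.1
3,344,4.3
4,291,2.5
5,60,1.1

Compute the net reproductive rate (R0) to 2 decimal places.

lx = nx/n0 = nx/400: 1, 1, 0.9975, 0.86, 0.7275, 0.15
lx·mx by age: 0, 4, 5.08725, 3.698, 1.81875, 0.165
R0 = Σ lx·mx = 14.769 → 14.77

14.77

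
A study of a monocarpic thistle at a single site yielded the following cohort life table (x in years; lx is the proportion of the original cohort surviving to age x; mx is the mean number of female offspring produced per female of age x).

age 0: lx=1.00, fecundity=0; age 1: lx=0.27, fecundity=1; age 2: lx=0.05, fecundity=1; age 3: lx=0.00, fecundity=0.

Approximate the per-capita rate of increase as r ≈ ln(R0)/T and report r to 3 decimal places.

R0 = Σ lx·mx = 0 + 0.27 + 0.05 + 0 = 0.32
Σ x·lx·mx = 0.37; T = 0.37/0.32 = 1.15625
r ≈ ln(R0)/T = ln(0.32)/1.15625 = -0.98546… → -0.985

-0.985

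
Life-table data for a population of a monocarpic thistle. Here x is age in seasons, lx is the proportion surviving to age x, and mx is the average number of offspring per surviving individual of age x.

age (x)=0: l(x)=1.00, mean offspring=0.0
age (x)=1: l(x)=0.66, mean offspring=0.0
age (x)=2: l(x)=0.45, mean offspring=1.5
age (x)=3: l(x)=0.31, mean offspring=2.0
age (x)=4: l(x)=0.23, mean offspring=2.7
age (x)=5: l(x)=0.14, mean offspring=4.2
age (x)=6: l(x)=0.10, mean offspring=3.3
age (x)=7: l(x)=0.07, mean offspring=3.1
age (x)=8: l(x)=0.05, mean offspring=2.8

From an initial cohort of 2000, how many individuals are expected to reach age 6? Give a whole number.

Expected survivors = N0 · l_6 = 2000 × 0.10 = 200 → 200

200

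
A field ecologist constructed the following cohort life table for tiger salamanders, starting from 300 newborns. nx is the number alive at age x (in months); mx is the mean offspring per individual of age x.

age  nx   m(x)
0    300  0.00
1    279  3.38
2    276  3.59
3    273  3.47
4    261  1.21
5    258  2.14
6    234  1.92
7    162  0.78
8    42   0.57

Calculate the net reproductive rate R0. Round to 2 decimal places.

14.50

lx = nx/n0 = nx/300: 1, 0.93, 0.92, 0.91, 0.87, 0.86, 0.78, 0.54, 0.14
lx·mx by age: 0, 3.1434, 3.3028, 3.1577, 1.0527, 1.8404, 1.4976, 0.4212, 0.0798
R0 = Σ lx·mx = 14.4956 → 14.50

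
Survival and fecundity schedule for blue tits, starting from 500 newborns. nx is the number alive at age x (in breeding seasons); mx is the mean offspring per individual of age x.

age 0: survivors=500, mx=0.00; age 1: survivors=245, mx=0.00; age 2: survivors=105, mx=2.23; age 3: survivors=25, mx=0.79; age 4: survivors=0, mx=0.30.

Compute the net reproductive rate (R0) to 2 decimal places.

0.51

lx = nx/n0 = nx/500: 1, 0.49, 0.21, 0.05, 0
lx·mx by age: 0, 0, 0.4683, 0.0395, 0
R0 = Σ lx·mx = 0.5078 → 0.51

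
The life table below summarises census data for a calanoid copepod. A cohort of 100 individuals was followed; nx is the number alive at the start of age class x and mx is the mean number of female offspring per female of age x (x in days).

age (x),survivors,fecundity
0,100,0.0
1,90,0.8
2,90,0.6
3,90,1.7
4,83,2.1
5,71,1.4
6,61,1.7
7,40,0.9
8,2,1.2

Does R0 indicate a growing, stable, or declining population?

lx = nx/n0 = nx/100: 1, 0.9, 0.9, 0.9, 0.83, 0.71, 0.61, 0.4, 0.02
R0 = Σ lx·mx = 0 + 0.72 + 0.54 + 1.53 + 1.743 + 0.994 + 1.037 + 0.36 + 0.024 = 6.948
R0 > 1, so the population is growing.

growing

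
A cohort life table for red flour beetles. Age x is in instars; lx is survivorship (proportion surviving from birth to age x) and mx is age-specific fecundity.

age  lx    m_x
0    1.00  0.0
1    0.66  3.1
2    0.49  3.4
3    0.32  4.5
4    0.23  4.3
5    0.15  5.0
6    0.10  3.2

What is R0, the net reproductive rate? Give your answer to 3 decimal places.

7.211

lx·mx by age: 0, 2.046, 1.666, 1.44, 0.989, 0.75, 0.32
R0 = Σ lx·mx = 7.211 → 7.211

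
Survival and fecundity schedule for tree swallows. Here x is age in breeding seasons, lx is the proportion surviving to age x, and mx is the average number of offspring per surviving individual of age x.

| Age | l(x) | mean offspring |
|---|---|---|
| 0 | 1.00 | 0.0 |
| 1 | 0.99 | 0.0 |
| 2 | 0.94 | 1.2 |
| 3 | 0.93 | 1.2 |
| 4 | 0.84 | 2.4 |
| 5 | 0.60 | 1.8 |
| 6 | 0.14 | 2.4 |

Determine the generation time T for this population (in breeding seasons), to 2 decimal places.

lx·mx: 0, 0, 1.128, 1.116, 2.016, 1.08, 0.336 → R0 = 5.676
x·lx·mx: 0, 0, 2.256, 3.348, 8.064, 5.4, 2.016 → Σ = 21.084
T = 21.084 / 5.676 = 3.714588… → 3.71

3.71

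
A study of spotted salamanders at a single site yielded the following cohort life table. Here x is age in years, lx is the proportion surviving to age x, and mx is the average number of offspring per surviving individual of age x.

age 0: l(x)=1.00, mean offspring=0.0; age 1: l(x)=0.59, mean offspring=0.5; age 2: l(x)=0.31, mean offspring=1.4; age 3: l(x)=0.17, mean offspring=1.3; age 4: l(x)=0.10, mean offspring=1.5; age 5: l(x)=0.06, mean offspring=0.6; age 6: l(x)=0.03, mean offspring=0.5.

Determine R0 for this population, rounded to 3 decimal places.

lx·mx by age: 0, 0.295, 0.434, 0.221, 0.15, 0.036, 0.015
R0 = Σ lx·mx = 1.151 → 1.151

1.151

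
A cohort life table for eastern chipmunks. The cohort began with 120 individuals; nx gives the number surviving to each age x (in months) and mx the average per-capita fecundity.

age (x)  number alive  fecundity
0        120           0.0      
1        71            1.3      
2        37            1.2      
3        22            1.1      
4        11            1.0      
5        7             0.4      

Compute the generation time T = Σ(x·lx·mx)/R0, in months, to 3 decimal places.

1.784

lx = nx/n0 = nx/120: 1, 0.59167…, 0.30833…, 0.18333…, 0.09167…, 0.05833…
lx·mx: 0, 0.769167…, 0.37…, 0.201667…, 0.091667…, 0.023333… → R0 = 1.455833…
x·lx·mx: 0, 0.769167…, 0.74…, 0.605…, 0.366667…, 0.116667… → Σ = 2.5975…
T = 2.5975… / 1.455833… = 1.784201… → 1.784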